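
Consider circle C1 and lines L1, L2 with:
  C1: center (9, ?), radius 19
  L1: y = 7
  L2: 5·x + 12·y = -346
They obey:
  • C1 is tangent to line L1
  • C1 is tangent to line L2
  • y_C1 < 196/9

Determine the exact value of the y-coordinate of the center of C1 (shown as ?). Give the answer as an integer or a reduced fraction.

-12

1. [C1‖L1]  y_C1² − 14y_C1 − 312 = 0  ⇒  y_C1 = -12 or 26
2. [C1‖L2]  y_C1² + (391/6)y_C1 + 638 = 0  ⇒  y_C1 = -319/6 or -12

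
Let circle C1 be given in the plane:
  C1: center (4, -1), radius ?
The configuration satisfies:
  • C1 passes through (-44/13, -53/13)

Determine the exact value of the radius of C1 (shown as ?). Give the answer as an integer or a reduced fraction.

1. [C1∋P]  r_C1² − 64 = 0  ⇒  r_C1 = 8 (r>0 drops 1)

8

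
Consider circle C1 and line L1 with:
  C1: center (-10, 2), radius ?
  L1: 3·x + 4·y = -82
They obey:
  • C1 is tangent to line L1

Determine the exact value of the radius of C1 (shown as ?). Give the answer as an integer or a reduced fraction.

1. [C1‖L1]  r_C1² − 144 = 0  ⇒  r_C1 = 12 (r>0 drops 1)

12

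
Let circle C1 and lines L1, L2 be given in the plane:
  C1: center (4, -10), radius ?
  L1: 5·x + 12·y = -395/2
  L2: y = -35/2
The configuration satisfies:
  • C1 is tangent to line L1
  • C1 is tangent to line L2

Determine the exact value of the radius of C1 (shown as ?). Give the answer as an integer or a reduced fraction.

15/2

1. [C1‖L1]  r_C1² − 225/4 = 0  ⇒  r_C1 = 15/2 (r>0 drops 1)
2. [C1‖L2]  r_C1² − 225/4 = 0  ⇒  r_C1 = 15/2 (r>0 drops 1)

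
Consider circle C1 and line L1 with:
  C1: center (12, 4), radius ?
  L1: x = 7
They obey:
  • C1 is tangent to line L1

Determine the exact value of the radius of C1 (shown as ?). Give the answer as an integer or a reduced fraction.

1. [C1‖L1]  r_C1² − 25 = 0  ⇒  r_C1 = 5 (r>0 drops 1)

5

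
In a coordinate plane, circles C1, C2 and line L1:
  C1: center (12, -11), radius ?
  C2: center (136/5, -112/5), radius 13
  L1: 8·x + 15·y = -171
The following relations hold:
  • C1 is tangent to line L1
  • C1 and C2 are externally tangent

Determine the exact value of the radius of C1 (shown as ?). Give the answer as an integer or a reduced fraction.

6

1. [C1‖L1]  r_C1² − 36 = 0  ⇒  r_C1 = 6 (r>0 drops 1)
2. [ext C1·C2]  r_C1² + 26r_C1 − 192 = 0  ⇒  r_C1 = 6 (r>0 drops 1)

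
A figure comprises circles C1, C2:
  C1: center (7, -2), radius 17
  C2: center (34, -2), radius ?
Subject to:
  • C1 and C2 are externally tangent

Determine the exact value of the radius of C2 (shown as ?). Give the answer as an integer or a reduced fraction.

10

1. [ext C1·C2]  r_C2² + 34r_C2 − 440 = 0  ⇒  r_C2 = 10 (r>0 drops 1)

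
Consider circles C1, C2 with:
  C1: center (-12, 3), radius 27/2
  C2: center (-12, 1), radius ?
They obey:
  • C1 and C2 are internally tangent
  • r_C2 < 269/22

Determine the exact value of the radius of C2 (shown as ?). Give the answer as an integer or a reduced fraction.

1. [int C1,C2]  r_C2² − 27r_C2 + 713/4 = 0  ⇒  r_C2 = 23/2 or 31/2
2. given r_C2 < 269/22: keep 23/2

23/2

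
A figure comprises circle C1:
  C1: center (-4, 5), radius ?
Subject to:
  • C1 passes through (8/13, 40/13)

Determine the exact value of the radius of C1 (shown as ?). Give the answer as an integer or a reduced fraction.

1. [C1∋P]  r_C1² − 25 = 0  ⇒  r_C1 = 5 (r>0 drops 1)

5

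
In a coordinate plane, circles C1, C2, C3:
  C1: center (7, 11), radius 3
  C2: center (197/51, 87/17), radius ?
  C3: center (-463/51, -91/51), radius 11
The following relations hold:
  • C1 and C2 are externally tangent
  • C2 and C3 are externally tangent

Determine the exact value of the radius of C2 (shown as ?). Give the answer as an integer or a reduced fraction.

1. [ext C1·C2]  r_C2² + 6r_C2 − 319/9 = 0  ⇒  r_C2 = 11/3 (r>0 drops 1)
2. [ext C2·C3]  r_C2² + 22r_C2 − 847/9 = 0  ⇒  r_C2 = 11/3 (r>0 drops 1)

11/3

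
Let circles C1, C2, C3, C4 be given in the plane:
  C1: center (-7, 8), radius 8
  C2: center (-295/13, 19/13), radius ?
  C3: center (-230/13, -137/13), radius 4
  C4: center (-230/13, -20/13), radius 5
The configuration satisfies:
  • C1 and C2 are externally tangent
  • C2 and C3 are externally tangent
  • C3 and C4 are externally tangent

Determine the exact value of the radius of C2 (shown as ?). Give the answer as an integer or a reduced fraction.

1. [ext C1·C2]  r_C2² + 16r_C2 − 225 = 0  ⇒  r_C2 = 9 (r>0 drops 1)
2. [ext C2·C3]  r_C2² + 8r_C2 − 153 = 0  ⇒  r_C2 = 9 (r>0 drops 1)

9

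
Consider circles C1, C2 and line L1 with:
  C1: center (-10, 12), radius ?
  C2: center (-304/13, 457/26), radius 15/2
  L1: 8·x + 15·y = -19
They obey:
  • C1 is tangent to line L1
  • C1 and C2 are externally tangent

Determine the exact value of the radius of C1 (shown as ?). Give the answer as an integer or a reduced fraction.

1. [C1‖L1]  r_C1² − 49 = 0  ⇒  r_C1 = 7 (r>0 drops 1)
2. [ext C1·C2]  r_C1² + 15r_C1 − 154 = 0  ⇒  r_C1 = 7 (r>0 drops 1)

7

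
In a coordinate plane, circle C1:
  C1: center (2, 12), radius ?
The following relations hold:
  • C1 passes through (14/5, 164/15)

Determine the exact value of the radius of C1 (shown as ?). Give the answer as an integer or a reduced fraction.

4/3

1. [C1∋P]  r_C1² − 16/9 = 0  ⇒  r_C1 = 4/3 (r>0 drops 1)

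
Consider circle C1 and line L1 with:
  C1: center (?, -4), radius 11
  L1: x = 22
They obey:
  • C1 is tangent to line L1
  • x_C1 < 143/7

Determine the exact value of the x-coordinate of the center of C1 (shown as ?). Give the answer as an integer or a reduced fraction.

11

1. [C1‖L1]  x_C1² − 44x_C1 + 363 = 0  ⇒  x_C1 = 11 or 33
2. given x_C1 < 143/7: keep 11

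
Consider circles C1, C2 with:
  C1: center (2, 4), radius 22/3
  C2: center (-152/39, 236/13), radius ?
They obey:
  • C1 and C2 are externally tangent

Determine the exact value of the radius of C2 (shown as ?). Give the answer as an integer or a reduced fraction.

8

1. [ext C1·C2]  r_C2² + (44/3)r_C2 − 544/3 = 0  ⇒  r_C2 = 8 (r>0 drops 1)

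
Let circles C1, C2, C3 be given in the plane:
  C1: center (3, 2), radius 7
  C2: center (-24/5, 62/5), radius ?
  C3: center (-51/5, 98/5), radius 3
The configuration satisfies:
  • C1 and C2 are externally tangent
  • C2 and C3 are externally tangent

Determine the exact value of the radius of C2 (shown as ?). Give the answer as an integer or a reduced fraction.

1. [ext C1·C2]  r_C2² + 14r_C2 − 120 = 0  ⇒  r_C2 = 6 (r>0 drops 1)
2. [ext C2·C3]  r_C2² + 6r_C2 − 72 = 0  ⇒  r_C2 = 6 (r>0 drops 1)

6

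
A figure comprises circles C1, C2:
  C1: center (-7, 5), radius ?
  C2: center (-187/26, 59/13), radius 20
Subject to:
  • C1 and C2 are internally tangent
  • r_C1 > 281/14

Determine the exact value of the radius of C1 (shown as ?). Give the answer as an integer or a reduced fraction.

41/2

1. [int C1,C2]  r_C1² − 40r_C1 + 1599/4 = 0  ⇒  r_C1 = 39/2 or 41/2
2. given r_C1 > 281/14: keep 41/2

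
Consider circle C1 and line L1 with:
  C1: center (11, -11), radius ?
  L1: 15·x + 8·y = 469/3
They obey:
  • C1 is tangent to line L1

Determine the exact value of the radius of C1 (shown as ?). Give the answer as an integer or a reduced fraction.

14/3

1. [C1‖L1]  r_C1² − 196/9 = 0  ⇒  r_C1 = 14/3 (r>0 drops 1)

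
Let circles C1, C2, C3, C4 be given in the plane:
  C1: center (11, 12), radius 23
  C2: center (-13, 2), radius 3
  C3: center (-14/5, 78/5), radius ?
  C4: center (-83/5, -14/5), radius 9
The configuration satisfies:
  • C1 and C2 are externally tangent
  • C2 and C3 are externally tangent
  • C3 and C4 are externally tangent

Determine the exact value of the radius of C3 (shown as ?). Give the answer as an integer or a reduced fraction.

1. [ext C2·C3]  r_C3² + 6r_C3 − 280 = 0  ⇒  r_C3 = 14 (r>0 drops 1)
2. [ext C3·C4]  r_C3² + 18r_C3 − 448 = 0  ⇒  r_C3 = 14 (r>0 drops 1)

14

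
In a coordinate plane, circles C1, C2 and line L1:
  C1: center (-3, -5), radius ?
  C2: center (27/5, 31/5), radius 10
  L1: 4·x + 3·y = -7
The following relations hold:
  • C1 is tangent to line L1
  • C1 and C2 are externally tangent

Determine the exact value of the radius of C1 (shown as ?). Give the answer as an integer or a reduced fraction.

1. [C1‖L1]  r_C1² − 16 = 0  ⇒  r_C1 = 4 (r>0 drops 1)
2. [ext C1·C2]  r_C1² + 20r_C1 − 96 = 0  ⇒  r_C1 = 4 (r>0 drops 1)

4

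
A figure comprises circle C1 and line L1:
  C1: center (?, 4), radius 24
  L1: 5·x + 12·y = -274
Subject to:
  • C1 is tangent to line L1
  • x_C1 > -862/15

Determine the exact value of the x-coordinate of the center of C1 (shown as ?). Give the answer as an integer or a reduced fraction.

1. [C1‖L1]  x_C1² + (644/5)x_C1 + 1268/5 = 0  ⇒  x_C1 = -634/5 or -2
2. given x_C1 > -862/15: keep -2

-2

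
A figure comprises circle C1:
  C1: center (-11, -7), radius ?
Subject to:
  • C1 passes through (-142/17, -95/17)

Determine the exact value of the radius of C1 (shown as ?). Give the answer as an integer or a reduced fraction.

3

1. [C1∋P]  r_C1² − 9 = 0  ⇒  r_C1 = 3 (r>0 drops 1)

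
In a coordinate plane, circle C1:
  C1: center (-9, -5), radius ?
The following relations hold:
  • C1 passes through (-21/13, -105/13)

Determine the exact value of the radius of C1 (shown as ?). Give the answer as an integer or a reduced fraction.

8

1. [C1∋P]  r_C1² − 64 = 0  ⇒  r_C1 = 8 (r>0 drops 1)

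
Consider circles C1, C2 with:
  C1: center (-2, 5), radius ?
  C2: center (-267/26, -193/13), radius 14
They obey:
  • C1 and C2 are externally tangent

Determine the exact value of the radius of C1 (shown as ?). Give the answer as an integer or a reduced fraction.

1. [ext C1·C2]  r_C1² + 28r_C1 − 1065/4 = 0  ⇒  r_C1 = 15/2 (r>0 drops 1)

15/2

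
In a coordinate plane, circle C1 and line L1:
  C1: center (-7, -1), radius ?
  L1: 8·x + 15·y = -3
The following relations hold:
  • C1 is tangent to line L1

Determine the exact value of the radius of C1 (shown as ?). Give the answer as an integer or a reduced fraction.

1. [C1‖L1]  r_C1² − 16 = 0  ⇒  r_C1 = 4 (r>0 drops 1)

4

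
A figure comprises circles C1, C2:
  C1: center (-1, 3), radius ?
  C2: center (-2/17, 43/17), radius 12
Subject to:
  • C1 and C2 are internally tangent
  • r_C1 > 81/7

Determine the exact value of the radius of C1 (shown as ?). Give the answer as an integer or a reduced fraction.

1. [int C1,C2]  r_C1² − 24r_C1 + 143 = 0  ⇒  r_C1 = 11 or 13
2. given r_C1 > 81/7: keep 13

13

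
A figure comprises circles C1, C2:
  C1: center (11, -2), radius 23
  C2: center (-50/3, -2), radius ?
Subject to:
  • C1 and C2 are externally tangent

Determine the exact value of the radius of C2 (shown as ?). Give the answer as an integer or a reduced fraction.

14/3

1. [ext C1·C2]  r_C2² + 46r_C2 − 2128/9 = 0  ⇒  r_C2 = 14/3 (r>0 drops 1)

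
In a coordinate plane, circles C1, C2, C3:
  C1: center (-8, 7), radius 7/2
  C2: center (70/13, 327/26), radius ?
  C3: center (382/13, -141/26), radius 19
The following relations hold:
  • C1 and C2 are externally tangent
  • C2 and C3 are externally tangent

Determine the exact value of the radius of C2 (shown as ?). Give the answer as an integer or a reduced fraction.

11

1. [ext C1·C2]  r_C2² + 7r_C2 − 198 = 0  ⇒  r_C2 = 11 (r>0 drops 1)
2. [ext C2·C3]  r_C2² + 38r_C2 − 539 = 0  ⇒  r_C2 = 11 (r>0 drops 1)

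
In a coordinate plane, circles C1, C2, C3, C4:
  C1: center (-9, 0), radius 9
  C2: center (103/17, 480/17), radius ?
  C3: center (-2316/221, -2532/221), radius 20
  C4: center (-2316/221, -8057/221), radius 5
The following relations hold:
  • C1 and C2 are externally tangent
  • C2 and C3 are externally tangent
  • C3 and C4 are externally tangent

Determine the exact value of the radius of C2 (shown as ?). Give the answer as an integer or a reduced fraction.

23

1. [ext C1·C2]  r_C2² + 18r_C2 − 943 = 0  ⇒  r_C2 = 23 (r>0 drops 1)
2. [ext C2·C3]  r_C2² + 40r_C2 − 1449 = 0  ⇒  r_C2 = 23 (r>0 drops 1)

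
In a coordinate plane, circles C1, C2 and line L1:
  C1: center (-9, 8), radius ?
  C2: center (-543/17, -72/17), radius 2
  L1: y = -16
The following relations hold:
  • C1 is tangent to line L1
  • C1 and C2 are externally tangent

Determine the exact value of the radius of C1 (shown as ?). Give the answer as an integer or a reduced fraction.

1. [C1‖L1]  r_C1² − 576 = 0  ⇒  r_C1 = 24 (r>0 drops 1)
2. [ext C1·C2]  r_C1² + 4r_C1 − 672 = 0  ⇒  r_C1 = 24 (r>0 drops 1)

24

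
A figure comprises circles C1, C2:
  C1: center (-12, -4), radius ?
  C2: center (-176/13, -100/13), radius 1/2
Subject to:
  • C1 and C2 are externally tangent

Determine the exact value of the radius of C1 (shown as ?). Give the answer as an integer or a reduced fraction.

7/2

1. [ext C1·C2]  r_C1² + 1r_C1 − 63/4 = 0  ⇒  r_C1 = 7/2 (r>0 drops 1)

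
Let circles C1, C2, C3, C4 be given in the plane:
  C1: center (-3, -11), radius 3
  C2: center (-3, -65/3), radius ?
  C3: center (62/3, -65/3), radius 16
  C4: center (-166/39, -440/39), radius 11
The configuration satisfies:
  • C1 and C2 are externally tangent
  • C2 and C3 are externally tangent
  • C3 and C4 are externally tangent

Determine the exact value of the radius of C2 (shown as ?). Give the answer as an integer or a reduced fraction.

23/3

1. [ext C1·C2]  r_C2² + 6r_C2 − 943/9 = 0  ⇒  r_C2 = 23/3 (r>0 drops 1)
2. [ext C2·C3]  r_C2² + 32r_C2 − 2737/9 = 0  ⇒  r_C2 = 23/3 (r>0 drops 1)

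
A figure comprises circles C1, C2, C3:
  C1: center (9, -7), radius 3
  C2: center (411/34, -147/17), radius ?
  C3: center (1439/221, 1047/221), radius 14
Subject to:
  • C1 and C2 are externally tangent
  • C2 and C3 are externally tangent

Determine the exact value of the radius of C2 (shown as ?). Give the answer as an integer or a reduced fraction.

1. [ext C1·C2]  r_C2² + 6r_C2 − 13/4 = 0  ⇒  r_C2 = 1/2 (r>0 drops 1)
2. [ext C2·C3]  r_C2² + 28r_C2 − 57/4 = 0  ⇒  r_C2 = 1/2 (r>0 drops 1)

1/2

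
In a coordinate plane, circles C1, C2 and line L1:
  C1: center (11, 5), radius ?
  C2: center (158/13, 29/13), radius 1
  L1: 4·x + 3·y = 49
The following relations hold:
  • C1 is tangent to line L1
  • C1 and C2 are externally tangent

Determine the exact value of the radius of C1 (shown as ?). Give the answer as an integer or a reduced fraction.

2

1. [C1‖L1]  r_C1² − 4 = 0  ⇒  r_C1 = 2 (r>0 drops 1)
2. [ext C1·C2]  r_C1² + 2r_C1 − 8 = 0  ⇒  r_C1 = 2 (r>0 drops 1)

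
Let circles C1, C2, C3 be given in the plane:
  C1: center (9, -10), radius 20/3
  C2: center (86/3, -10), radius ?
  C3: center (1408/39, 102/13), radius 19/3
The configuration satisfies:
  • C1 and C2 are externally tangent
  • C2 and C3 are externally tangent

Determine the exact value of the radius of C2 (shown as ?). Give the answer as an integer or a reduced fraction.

1. [ext C1·C2]  r_C2² + (40/3)r_C2 − 1027/3 = 0  ⇒  r_C2 = 13 (r>0 drops 1)
2. [ext C2·C3]  r_C2² + (38/3)r_C2 − 1001/3 = 0  ⇒  r_C2 = 13 (r>0 drops 1)

13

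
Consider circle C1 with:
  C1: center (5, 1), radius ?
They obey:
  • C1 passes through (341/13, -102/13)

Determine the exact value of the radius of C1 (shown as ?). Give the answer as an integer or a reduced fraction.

23

1. [C1∋P]  r_C1² − 529 = 0  ⇒  r_C1 = 23 (r>0 drops 1)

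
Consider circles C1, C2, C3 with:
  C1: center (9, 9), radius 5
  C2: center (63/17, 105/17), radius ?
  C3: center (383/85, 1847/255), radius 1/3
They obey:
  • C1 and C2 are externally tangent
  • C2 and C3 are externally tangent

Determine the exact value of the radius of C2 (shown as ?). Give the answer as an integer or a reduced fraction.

1. [ext C1·C2]  r_C2² + 10r_C2 − 11 = 0  ⇒  r_C2 = 1 (r>0 drops 1)
2. [ext C2·C3]  r_C2² + (2/3)r_C2 − 5/3 = 0  ⇒  r_C2 = 1 (r>0 drops 1)

1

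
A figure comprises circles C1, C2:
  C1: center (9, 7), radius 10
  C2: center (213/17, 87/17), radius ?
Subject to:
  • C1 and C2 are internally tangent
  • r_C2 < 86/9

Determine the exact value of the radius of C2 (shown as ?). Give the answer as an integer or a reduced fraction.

1. [int C1,C2]  r_C2² − 20r_C2 + 84 = 0  ⇒  r_C2 = 6 or 14
2. given r_C2 < 86/9: keep 6

6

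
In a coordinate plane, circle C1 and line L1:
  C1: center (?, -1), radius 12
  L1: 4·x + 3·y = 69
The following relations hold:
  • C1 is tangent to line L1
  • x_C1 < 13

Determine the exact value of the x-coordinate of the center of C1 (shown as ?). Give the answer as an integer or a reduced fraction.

3

1. [C1‖L1]  x_C1² − 36x_C1 + 99 = 0  ⇒  x_C1 = 3 or 33
2. given x_C1 < 13: keep 3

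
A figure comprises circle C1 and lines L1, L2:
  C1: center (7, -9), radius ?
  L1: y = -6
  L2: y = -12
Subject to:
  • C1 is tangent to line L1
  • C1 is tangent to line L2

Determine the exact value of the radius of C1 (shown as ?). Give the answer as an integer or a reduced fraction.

1. [C1‖L1]  r_C1² − 9 = 0  ⇒  r_C1 = 3 (r>0 drops 1)
2. [C1‖L2]  r_C1² − 9 = 0  ⇒  r_C1 = 3 (r>0 drops 1)

3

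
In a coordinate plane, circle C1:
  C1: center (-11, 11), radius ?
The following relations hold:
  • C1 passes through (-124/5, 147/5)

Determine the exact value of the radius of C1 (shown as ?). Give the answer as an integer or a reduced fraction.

23

1. [C1∋P]  r_C1² − 529 = 0  ⇒  r_C1 = 23 (r>0 drops 1)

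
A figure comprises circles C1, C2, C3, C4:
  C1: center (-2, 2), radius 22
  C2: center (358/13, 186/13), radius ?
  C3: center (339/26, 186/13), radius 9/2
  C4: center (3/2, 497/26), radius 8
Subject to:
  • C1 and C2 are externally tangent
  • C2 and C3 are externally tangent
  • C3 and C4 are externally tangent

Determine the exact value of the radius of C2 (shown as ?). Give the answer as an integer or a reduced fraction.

1. [ext C1·C2]  r_C2² + 44r_C2 − 540 = 0  ⇒  r_C2 = 10 (r>0 drops 1)
2. [ext C2·C3]  r_C2² + 9r_C2 − 190 = 0  ⇒  r_C2 = 10 (r>0 drops 1)

10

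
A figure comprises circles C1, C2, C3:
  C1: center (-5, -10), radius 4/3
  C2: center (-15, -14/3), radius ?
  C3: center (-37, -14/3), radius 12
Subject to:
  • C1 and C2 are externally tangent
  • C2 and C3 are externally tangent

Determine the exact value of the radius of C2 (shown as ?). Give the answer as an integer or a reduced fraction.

10

1. [ext C1·C2]  r_C2² + (8/3)r_C2 − 380/3 = 0  ⇒  r_C2 = 10 (r>0 drops 1)
2. [ext C2·C3]  r_C2² + 24r_C2 − 340 = 0  ⇒  r_C2 = 10 (r>0 drops 1)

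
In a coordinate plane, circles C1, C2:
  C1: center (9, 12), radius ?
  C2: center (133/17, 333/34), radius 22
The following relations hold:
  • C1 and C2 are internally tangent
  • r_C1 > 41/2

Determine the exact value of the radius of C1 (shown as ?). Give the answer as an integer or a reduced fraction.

1. [int C1,C2]  r_C1² − 44r_C1 + 1911/4 = 0  ⇒  r_C1 = 39/2 or 49/2
2. given r_C1 > 41/2: keep 49/2

49/2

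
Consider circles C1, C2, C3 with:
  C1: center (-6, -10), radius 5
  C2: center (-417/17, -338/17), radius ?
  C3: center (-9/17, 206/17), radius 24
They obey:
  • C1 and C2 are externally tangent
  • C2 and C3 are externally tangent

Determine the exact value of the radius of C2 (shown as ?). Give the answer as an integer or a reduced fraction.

16

1. [ext C1·C2]  r_C2² + 10r_C2 − 416 = 0  ⇒  r_C2 = 16 (r>0 drops 1)
2. [ext C2·C3]  r_C2² + 48r_C2 − 1024 = 0  ⇒  r_C2 = 16 (r>0 drops 1)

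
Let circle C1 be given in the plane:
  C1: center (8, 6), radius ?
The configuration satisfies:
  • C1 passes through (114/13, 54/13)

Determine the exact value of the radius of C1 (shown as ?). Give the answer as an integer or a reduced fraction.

2

1. [C1∋P]  r_C1² − 4 = 0  ⇒  r_C1 = 2 (r>0 drops 1)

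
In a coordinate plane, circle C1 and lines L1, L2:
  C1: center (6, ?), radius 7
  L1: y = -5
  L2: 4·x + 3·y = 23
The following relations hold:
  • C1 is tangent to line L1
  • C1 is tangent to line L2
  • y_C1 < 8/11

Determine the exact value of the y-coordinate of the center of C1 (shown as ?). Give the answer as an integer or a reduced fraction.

1. [C1‖L1]  y_C1² + 10y_C1 − 24 = 0  ⇒  y_C1 = -12 or 2
2. [C1‖L2]  y_C1² + (2/3)y_C1 − 136 = 0  ⇒  y_C1 = -12 or 34/3

-12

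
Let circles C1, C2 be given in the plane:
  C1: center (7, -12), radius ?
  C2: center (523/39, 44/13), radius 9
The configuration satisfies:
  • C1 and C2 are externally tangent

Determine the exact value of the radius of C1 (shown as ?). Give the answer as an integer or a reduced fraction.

23/3

1. [ext C1·C2]  r_C1² + 18r_C1 − 1771/9 = 0  ⇒  r_C1 = 23/3 (r>0 drops 1)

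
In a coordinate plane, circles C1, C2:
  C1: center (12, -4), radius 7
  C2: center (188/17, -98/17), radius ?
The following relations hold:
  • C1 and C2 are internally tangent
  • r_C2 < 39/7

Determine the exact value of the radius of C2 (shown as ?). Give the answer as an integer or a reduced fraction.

5

1. [int C1,C2]  r_C2² − 14r_C2 + 45 = 0  ⇒  r_C2 = 5 or 9
2. given r_C2 < 39/7: keep 5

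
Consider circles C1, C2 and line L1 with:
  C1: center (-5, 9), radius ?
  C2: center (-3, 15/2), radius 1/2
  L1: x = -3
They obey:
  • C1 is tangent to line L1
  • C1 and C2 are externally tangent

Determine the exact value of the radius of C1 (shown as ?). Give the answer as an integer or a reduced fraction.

2

1. [C1‖L1]  r_C1² − 4 = 0  ⇒  r_C1 = 2 (r>0 drops 1)
2. [ext C1·C2]  r_C1² + 1r_C1 − 6 = 0  ⇒  r_C1 = 2 (r>0 drops 1)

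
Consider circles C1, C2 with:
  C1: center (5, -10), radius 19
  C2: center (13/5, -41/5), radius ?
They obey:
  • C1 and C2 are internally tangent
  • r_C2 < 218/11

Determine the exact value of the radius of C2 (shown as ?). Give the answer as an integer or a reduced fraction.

1. [int C1,C2]  r_C2² − 38r_C2 + 352 = 0  ⇒  r_C2 = 16 or 22
2. given r_C2 < 218/11: keep 16

16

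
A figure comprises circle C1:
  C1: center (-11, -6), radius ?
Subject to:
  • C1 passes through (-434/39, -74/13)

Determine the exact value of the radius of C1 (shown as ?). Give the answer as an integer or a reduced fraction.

1. [C1∋P]  r_C1² − 1/9 = 0  ⇒  r_C1 = 1/3 (r>0 drops 1)

1/3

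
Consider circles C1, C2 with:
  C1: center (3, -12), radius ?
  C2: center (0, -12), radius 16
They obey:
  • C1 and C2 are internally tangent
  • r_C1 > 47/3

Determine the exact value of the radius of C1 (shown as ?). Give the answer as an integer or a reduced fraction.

19

1. [int C1,C2]  r_C1² − 32r_C1 + 247 = 0  ⇒  r_C1 = 13 or 19
2. given r_C1 > 47/3: keep 19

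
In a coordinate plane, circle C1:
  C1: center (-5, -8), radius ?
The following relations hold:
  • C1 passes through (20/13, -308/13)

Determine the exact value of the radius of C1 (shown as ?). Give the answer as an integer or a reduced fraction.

1. [C1∋P]  r_C1² − 289 = 0  ⇒  r_C1 = 17 (r>0 drops 1)

17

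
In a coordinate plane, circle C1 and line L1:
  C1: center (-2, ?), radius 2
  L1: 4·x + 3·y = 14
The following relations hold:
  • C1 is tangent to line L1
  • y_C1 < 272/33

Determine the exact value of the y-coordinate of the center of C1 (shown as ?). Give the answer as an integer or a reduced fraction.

4

1. [C1‖L1]  y_C1² − (44/3)y_C1 + 128/3 = 0  ⇒  y_C1 = 4 or 32/3
2. given y_C1 < 272/33: keep 4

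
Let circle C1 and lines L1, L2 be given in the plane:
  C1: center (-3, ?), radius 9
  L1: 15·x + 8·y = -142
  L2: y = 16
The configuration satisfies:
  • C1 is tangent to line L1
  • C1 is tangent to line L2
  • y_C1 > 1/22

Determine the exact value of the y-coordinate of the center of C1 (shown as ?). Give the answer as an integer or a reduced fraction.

1. [C1‖L1]  y_C1² + (97/4)y_C1 − 875/4 = 0  ⇒  y_C1 = -125/4 or 7
2. [C1‖L2]  y_C1² − 32y_C1 + 175 = 0  ⇒  y_C1 = 7 or 25

7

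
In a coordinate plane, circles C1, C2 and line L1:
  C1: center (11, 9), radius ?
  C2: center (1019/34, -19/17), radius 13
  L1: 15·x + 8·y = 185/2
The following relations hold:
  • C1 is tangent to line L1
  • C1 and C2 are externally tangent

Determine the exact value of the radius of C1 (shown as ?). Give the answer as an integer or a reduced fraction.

17/2

1. [C1‖L1]  r_C1² − 289/4 = 0  ⇒  r_C1 = 17/2 (r>0 drops 1)
2. [ext C1·C2]  r_C1² + 26r_C1 − 1173/4 = 0  ⇒  r_C1 = 17/2 (r>0 drops 1)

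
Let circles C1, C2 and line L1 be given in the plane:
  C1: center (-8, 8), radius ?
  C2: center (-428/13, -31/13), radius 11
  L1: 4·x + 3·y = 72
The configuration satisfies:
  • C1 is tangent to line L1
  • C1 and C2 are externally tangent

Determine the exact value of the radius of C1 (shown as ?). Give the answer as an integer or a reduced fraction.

1. [C1‖L1]  r_C1² − 256 = 0  ⇒  r_C1 = 16 (r>0 drops 1)
2. [ext C1·C2]  r_C1² + 22r_C1 − 608 = 0  ⇒  r_C1 = 16 (r>0 drops 1)

16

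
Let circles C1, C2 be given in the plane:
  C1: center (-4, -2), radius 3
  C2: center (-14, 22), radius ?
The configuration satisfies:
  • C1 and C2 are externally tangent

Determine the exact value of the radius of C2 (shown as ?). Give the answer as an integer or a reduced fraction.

23

1. [ext C1·C2]  r_C2² + 6r_C2 − 667 = 0  ⇒  r_C2 = 23 (r>0 drops 1)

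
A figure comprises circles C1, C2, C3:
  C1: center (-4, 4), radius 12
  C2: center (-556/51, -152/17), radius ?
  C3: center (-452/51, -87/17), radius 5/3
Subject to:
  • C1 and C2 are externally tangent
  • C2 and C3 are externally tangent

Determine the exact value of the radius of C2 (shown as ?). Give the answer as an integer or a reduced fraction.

8/3

1. [ext C1·C2]  r_C2² + 24r_C2 − 640/9 = 0  ⇒  r_C2 = 8/3 (r>0 drops 1)
2. [ext C2·C3]  r_C2² + (10/3)r_C2 − 16 = 0  ⇒  r_C2 = 8/3 (r>0 drops 1)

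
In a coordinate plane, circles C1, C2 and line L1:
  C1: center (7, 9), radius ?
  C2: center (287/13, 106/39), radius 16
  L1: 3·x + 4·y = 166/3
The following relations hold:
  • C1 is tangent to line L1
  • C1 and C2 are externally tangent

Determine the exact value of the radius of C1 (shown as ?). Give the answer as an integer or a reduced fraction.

1/3

1. [C1‖L1]  r_C1² − 1/9 = 0  ⇒  r_C1 = 1/3 (r>0 drops 1)
2. [ext C1·C2]  r_C1² + 32r_C1 − 97/9 = 0  ⇒  r_C1 = 1/3 (r>0 drops 1)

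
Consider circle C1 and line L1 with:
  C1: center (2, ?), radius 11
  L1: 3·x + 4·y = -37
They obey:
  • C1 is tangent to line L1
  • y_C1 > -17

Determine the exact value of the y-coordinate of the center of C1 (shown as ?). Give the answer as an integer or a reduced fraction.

1. [C1‖L1]  y_C1² + (43/2)y_C1 − 147/2 = 0  ⇒  y_C1 = -49/2 or 3
2. given y_C1 > -17: keep 3

3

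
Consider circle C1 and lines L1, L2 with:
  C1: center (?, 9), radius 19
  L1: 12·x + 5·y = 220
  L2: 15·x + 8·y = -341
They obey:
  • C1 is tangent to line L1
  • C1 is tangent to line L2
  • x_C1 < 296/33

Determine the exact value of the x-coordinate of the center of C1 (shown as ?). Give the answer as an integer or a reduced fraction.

1. [C1‖L1]  x_C1² − (175/6)x_C1 − 211 = 0  ⇒  x_C1 = -6 or 211/6
2. [C1‖L2]  x_C1² + (826/15)x_C1 + 1472/5 = 0  ⇒  x_C1 = -736/15 or -6

-6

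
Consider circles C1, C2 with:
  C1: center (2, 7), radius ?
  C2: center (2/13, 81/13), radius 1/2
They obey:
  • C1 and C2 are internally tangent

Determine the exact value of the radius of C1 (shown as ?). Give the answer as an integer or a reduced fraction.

1. [int C1,C2]  r_C1² − 1r_C1 − 15/4 = 0  ⇒  r_C1 = 5/2 (r>0 drops 1)

5/2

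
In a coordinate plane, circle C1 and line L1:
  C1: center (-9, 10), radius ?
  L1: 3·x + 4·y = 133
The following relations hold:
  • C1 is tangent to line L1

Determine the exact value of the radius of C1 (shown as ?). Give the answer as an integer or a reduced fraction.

24

1. [C1‖L1]  r_C1² − 576 = 0  ⇒  r_C1 = 24 (r>0 drops 1)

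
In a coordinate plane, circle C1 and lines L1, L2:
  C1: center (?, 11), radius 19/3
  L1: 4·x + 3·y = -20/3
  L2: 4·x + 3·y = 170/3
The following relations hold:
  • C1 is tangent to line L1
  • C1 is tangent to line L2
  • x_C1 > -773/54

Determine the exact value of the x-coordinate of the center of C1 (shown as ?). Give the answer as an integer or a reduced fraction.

1. [C1‖L1]  x_C1² + (119/6)x_C1 + 107/3 = 0  ⇒  x_C1 = -107/6 or -2
2. [C1‖L2]  x_C1² − (71/6)x_C1 − 83/3 = 0  ⇒  x_C1 = -2 or 83/6

-2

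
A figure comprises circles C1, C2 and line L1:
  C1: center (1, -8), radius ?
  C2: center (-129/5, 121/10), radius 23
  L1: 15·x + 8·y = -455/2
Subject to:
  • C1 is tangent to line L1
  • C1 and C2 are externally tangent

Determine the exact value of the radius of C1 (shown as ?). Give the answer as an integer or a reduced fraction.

21/2

1. [C1‖L1]  r_C1² − 441/4 = 0  ⇒  r_C1 = 21/2 (r>0 drops 1)
2. [ext C1·C2]  r_C1² + 46r_C1 − 2373/4 = 0  ⇒  r_C1 = 21/2 (r>0 drops 1)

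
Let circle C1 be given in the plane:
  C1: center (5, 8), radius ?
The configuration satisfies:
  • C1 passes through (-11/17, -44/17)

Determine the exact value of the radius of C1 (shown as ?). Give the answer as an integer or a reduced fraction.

1. [C1∋P]  r_C1² − 144 = 0  ⇒  r_C1 = 12 (r>0 drops 1)

12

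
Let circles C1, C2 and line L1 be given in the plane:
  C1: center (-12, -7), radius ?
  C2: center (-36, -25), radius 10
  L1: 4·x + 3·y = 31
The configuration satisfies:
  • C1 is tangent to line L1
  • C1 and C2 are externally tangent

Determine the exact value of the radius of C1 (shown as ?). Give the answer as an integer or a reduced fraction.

1. [C1‖L1]  r_C1² − 400 = 0  ⇒  r_C1 = 20 (r>0 drops 1)
2. [ext C1·C2]  r_C1² + 20r_C1 − 800 = 0  ⇒  r_C1 = 20 (r>0 drops 1)

20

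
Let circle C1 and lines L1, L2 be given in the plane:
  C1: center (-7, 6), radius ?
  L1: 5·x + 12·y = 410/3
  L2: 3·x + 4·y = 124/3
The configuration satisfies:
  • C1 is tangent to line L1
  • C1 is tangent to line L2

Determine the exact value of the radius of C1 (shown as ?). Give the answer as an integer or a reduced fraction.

1. [C1‖L1]  r_C1² − 529/9 = 0  ⇒  r_C1 = 23/3 (r>0 drops 1)
2. [C1‖L2]  r_C1² − 529/9 = 0  ⇒  r_C1 = 23/3 (r>0 drops 1)

23/3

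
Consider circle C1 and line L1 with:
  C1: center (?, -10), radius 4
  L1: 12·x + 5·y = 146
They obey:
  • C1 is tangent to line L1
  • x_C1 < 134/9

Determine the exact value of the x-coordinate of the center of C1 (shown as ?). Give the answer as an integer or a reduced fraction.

12

1. [C1‖L1]  x_C1² − (98/3)x_C1 + 248 = 0  ⇒  x_C1 = 12 or 62/3
2. given x_C1 < 134/9: keep 12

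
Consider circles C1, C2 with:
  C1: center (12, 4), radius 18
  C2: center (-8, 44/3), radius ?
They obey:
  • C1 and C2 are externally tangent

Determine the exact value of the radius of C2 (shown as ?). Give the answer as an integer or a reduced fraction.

1. [ext C1·C2]  r_C2² + 36r_C2 − 1708/9 = 0  ⇒  r_C2 = 14/3 (r>0 drops 1)

14/3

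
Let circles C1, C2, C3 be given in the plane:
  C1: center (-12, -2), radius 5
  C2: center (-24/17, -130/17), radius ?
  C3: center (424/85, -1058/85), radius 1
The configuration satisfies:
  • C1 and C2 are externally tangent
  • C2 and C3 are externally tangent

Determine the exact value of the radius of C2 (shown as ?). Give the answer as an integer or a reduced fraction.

1. [ext C1·C2]  r_C2² + 10r_C2 − 119 = 0  ⇒  r_C2 = 7 (r>0 drops 1)
2. [ext C2·C3]  r_C2² + 2r_C2 − 63 = 0  ⇒  r_C2 = 7 (r>0 drops 1)

7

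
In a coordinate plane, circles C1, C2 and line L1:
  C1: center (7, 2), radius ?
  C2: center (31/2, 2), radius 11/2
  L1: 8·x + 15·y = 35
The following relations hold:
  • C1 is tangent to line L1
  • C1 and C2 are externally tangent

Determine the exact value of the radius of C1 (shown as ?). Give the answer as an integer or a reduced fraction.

1. [C1‖L1]  r_C1² − 9 = 0  ⇒  r_C1 = 3 (r>0 drops 1)
2. [ext C1·C2]  r_C1² + 11r_C1 − 42 = 0  ⇒  r_C1 = 3 (r>0 drops 1)

3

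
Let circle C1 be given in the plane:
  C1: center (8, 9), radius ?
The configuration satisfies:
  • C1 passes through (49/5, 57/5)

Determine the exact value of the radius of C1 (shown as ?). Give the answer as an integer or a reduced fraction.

3

1. [C1∋P]  r_C1² − 9 = 0  ⇒  r_C1 = 3 (r>0 drops 1)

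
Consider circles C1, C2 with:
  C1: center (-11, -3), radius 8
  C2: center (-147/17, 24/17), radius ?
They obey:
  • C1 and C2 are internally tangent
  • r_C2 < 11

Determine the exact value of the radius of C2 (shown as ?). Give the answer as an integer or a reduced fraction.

3

1. [int C1,C2]  r_C2² − 16r_C2 + 39 = 0  ⇒  r_C2 = 3 or 13
2. given r_C2 < 11: keep 3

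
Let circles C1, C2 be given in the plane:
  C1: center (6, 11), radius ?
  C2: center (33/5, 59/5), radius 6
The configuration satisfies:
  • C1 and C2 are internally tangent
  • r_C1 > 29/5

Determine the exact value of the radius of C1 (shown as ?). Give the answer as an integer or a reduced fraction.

7

1. [int C1,C2]  r_C1² − 12r_C1 + 35 = 0  ⇒  r_C1 = 5 or 7
2. given r_C1 > 29/5: keep 7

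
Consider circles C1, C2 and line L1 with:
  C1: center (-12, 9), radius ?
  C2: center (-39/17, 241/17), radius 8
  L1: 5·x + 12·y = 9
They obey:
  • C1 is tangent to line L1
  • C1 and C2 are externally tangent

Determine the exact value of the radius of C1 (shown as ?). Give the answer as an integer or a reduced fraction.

1. [C1‖L1]  r_C1² − 9 = 0  ⇒  r_C1 = 3 (r>0 drops 1)
2. [ext C1·C2]  r_C1² + 16r_C1 − 57 = 0  ⇒  r_C1 = 3 (r>0 drops 1)

3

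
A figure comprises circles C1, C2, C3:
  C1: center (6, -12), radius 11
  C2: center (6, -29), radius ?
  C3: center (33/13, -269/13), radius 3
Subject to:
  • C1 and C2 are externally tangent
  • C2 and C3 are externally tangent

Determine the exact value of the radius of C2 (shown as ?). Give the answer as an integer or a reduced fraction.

1. [ext C1·C2]  r_C2² + 22r_C2 − 168 = 0  ⇒  r_C2 = 6 (r>0 drops 1)
2. [ext C2·C3]  r_C2² + 6r_C2 − 72 = 0  ⇒  r_C2 = 6 (r>0 drops 1)

6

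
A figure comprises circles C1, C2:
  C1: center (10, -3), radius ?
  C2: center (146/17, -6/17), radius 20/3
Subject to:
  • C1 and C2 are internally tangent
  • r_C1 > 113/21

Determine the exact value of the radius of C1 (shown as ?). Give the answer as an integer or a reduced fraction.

29/3

1. [int C1,C2]  r_C1² − (40/3)r_C1 + 319/9 = 0  ⇒  r_C1 = 11/3 or 29/3
2. given r_C1 > 113/21: keep 29/3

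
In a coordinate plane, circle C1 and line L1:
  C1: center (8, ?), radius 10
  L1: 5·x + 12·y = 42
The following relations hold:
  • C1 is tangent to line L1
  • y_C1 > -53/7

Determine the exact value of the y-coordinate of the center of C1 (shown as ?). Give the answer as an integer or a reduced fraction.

11

1. [C1‖L1]  y_C1² − (1/3)y_C1 − 352/3 = 0  ⇒  y_C1 = -32/3 or 11
2. given y_C1 > -53/7: keep 11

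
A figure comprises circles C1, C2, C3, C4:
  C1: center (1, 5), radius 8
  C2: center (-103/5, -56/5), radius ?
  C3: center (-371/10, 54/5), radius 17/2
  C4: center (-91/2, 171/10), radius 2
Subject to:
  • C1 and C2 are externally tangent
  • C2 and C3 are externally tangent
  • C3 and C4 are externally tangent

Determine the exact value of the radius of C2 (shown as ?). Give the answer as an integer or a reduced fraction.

1. [ext C1·C2]  r_C2² + 16r_C2 − 665 = 0  ⇒  r_C2 = 19 (r>0 drops 1)
2. [ext C2·C3]  r_C2² + 17r_C2 − 684 = 0  ⇒  r_C2 = 19 (r>0 drops 1)

19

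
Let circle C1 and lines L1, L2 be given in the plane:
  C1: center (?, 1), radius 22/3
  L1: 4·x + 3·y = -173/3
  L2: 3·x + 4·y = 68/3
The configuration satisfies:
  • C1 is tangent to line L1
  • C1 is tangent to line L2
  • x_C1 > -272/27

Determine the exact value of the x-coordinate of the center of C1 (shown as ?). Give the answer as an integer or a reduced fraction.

-6

1. [C1‖L1]  x_C1² + (91/3)x_C1 + 146 = 0  ⇒  x_C1 = -73/3 or -6
2. [C1‖L2]  x_C1² − (112/9)x_C1 − 332/3 = 0  ⇒  x_C1 = -6 or 166/9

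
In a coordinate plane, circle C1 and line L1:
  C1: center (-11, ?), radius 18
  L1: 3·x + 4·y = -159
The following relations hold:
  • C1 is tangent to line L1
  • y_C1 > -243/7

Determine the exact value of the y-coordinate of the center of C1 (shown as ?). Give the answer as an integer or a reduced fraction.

1. [C1‖L1]  y_C1² + 63y_C1 + 486 = 0  ⇒  y_C1 = -54 or -9
2. given y_C1 > -243/7: keep -9

-9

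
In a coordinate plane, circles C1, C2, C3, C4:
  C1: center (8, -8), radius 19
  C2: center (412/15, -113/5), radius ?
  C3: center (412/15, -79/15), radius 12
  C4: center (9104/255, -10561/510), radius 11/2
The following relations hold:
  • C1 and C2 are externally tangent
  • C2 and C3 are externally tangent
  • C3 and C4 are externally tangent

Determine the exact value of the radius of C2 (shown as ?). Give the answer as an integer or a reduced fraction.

1. [ext C1·C2]  r_C2² + 38r_C2 − 2080/9 = 0  ⇒  r_C2 = 16/3 (r>0 drops 1)
2. [ext C2·C3]  r_C2² + 24r_C2 − 1408/9 = 0  ⇒  r_C2 = 16/3 (r>0 drops 1)

16/3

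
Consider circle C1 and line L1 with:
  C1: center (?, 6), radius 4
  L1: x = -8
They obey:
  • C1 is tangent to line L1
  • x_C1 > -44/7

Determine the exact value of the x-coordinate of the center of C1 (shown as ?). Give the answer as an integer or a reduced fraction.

1. [C1‖L1]  x_C1² + 16x_C1 + 48 = 0  ⇒  x_C1 = -12 or -4
2. given x_C1 > -44/7: keep -4

-4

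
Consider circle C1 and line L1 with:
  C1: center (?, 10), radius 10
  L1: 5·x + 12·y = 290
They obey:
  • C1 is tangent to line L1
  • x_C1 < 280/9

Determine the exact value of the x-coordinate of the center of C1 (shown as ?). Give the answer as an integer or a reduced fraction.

1. [C1‖L1]  x_C1² − 68x_C1 + 480 = 0  ⇒  x_C1 = 8 or 60
2. given x_C1 < 280/9: keep 8

8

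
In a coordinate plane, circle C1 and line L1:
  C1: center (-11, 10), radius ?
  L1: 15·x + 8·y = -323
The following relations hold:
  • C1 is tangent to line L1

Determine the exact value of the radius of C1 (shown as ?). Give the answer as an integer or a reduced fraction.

14

1. [C1‖L1]  r_C1² − 196 = 0  ⇒  r_C1 = 14 (r>0 drops 1)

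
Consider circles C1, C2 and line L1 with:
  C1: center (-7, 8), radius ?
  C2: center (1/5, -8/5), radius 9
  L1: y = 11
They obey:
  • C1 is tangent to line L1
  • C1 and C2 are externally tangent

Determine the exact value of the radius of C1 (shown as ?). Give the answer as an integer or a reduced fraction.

1. [C1‖L1]  r_C1² − 9 = 0  ⇒  r_C1 = 3 (r>0 drops 1)
2. [ext C1·C2]  r_C1² + 18r_C1 − 63 = 0  ⇒  r_C1 = 3 (r>0 drops 1)

3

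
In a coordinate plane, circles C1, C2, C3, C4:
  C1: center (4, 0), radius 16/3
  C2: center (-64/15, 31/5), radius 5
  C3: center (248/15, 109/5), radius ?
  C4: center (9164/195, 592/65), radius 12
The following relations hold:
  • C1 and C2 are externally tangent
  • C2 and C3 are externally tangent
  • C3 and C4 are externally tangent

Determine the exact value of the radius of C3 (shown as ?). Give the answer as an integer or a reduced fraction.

21

1. [ext C2·C3]  r_C3² + 10r_C3 − 651 = 0  ⇒  r_C3 = 21 (r>0 drops 1)
2. [ext C3·C4]  r_C3² + 24r_C3 − 945 = 0  ⇒  r_C3 = 21 (r>0 drops 1)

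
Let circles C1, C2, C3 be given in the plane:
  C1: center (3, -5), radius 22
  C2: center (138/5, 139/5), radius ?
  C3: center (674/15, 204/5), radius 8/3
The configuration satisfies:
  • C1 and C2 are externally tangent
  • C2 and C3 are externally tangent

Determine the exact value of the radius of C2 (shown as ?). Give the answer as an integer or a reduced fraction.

1. [ext C1·C2]  r_C2² + 44r_C2 − 1197 = 0  ⇒  r_C2 = 19 (r>0 drops 1)
2. [ext C2·C3]  r_C2² + (16/3)r_C2 − 1387/3 = 0  ⇒  r_C2 = 19 (r>0 drops 1)

19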